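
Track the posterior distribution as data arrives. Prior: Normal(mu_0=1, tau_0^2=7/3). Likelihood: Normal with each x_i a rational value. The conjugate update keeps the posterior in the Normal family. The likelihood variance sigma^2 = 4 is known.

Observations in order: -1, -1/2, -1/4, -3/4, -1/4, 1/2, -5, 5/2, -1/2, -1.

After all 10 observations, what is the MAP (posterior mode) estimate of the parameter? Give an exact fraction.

obs 1: x=-1 → posterior Normal(5/19, 28/19)
obs 2: x=-1/2 → posterior Normal(3/52, 14/13)
obs 3: x=-1/4 → posterior Normal(-1/132, 28/33)
obs 4: x=-3/4 → posterior Normal(-11/80, 7/10)
obs 5: x=-1/4 → posterior Normal(-29/188, 28/47)
obs 6: x=1/2 → posterior Normal(-5/72, 14/27)
obs 7: x=-5 → posterior Normal(-155/244, 28/61)
obs 8: x=5/2 → posterior Normal(-5/16, 7/17)
obs 9: x=-1/2 → posterior Normal(-33/100, 28/75)
obs 10: x=-1 → posterior Normal(-127/328, 14/41)

-127/328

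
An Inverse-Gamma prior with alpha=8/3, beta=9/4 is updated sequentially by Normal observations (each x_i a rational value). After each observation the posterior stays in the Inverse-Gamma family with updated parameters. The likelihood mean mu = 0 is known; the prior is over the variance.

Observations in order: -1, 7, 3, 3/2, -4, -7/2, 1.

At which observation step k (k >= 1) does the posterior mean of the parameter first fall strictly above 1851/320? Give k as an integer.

k = 2

obs 1: x=-1 → posterior Inverse-Gamma(19/6, 11/4)
obs 2: x=7 → posterior Inverse-Gamma(11/3, 109/4)
obs 3: x=3 → posterior Inverse-Gamma(25/6, 127/4)
obs 4: x=3/2 → posterior Inverse-Gamma(14/3, 263/8)
obs 5: x=-4 → posterior Inverse-Gamma(31/6, 327/8)
obs 6: x=-7/2 → posterior Inverse-Gamma(17/3, 47)
obs 7: x=1 → posterior Inverse-Gamma(37/6, 95/2)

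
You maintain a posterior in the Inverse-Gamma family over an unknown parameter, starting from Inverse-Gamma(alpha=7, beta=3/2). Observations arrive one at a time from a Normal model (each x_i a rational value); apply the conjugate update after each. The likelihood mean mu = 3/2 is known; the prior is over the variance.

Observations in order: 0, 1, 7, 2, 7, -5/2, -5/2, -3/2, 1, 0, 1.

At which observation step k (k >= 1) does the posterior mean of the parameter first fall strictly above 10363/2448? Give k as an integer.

k = 6

obs 1: x=0 → posterior Inverse-Gamma(15/2, 21/8)
obs 2: x=1 → posterior Inverse-Gamma(8, 11/4)
obs 3: x=7 → posterior Inverse-Gamma(17/2, 143/8)
obs 4: x=2 → posterior Inverse-Gamma(9, 18)
obs 5: x=7 → posterior Inverse-Gamma(19/2, 265/8)
obs 6: x=-5/2 → posterior Inverse-Gamma(10, 329/8)
obs 7: x=-5/2 → posterior Inverse-Gamma(21/2, 393/8)
obs 8: x=-3/2 → posterior Inverse-Gamma(11, 429/8)
obs 9: x=1 → posterior Inverse-Gamma(23/2, 215/4)
obs 10: x=0 → posterior Inverse-Gamma(12, 439/8)
obs 11: x=1 → posterior Inverse-Gamma(25/2, 55)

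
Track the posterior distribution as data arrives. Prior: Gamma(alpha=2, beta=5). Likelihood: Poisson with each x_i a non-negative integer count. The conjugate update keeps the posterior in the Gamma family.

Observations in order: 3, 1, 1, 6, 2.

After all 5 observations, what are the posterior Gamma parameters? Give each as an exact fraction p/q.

alpha=15, beta=10

obs 1: x=3 → posterior Gamma(5, 6)
obs 2: x=1 → posterior Gamma(6, 7)
obs 3: x=1 → posterior Gamma(7, 8)
obs 4: x=6 → posterior Gamma(13, 9)
obs 5: x=2 → posterior Gamma(15, 10)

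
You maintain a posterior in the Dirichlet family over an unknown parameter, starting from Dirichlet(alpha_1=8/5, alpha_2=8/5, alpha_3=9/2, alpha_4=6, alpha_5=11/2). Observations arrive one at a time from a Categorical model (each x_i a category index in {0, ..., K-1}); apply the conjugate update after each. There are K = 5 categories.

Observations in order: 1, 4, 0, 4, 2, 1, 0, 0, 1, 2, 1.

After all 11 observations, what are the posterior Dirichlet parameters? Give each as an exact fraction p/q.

alpha_1=23/5, alpha_2=28/5, alpha_3=13/2, alpha_4=6, alpha_5=15/2

obs 1: x=1 → posterior Dirichlet(8/5, 13/5, 9/2, 6, 11/2)
obs 2: x=4 → posterior Dirichlet(8/5, 13/5, 9/2, 6, 13/2)
obs 3: x=0 → posterior Dirichlet(13/5, 13/5, 9/2, 6, 13/2)
obs 4: x=4 → posterior Dirichlet(13/5, 13/5, 9/2, 6, 15/2)
obs 5: x=2 → posterior Dirichlet(13/5, 13/5, 11/2, 6, 15/2)
obs 6: x=1 → posterior Dirichlet(13/5, 18/5, 11/2, 6, 15/2)
obs 7: x=0 → posterior Dirichlet(18/5, 18/5, 11/2, 6, 15/2)
obs 8: x=0 → posterior Dirichlet(23/5, 18/5, 11/2, 6, 15/2)
obs 9: x=1 → posterior Dirichlet(23/5, 23/5, 11/2, 6, 15/2)
obs 10: x=2 → posterior Dirichlet(23/5, 23/5, 13/2, 6, 15/2)
obs 11: x=1 → posterior Dirichlet(23/5, 28/5, 13/2, 6, 15/2)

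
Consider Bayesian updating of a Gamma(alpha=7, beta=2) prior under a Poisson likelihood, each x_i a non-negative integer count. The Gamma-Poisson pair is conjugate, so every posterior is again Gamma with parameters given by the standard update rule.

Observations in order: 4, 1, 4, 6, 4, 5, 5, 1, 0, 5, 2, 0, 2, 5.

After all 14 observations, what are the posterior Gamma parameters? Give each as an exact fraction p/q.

alpha=51, beta=16

obs 1: x=4 → posterior Gamma(11, 3)
obs 2: x=1 → posterior Gamma(12, 4)
obs 3: x=4 → posterior Gamma(16, 5)
obs 4: x=6 → posterior Gamma(22, 6)
obs 5: x=4 → posterior Gamma(26, 7)
obs 6: x=5 → posterior Gamma(31, 8)
obs 7: x=5 → posterior Gamma(36, 9)
obs 8: x=1 → posterior Gamma(37, 10)
obs 9: x=0 → posterior Gamma(37, 11)
obs 10: x=5 → posterior Gamma(42, 12)
obs 11: x=2 → posterior Gamma(44, 13)
obs 12: x=0 → posterior Gamma(44, 14)
obs 13: x=2 → posterior Gamma(46, 15)
obs 14: x=5 → posterior Gamma(51, 16)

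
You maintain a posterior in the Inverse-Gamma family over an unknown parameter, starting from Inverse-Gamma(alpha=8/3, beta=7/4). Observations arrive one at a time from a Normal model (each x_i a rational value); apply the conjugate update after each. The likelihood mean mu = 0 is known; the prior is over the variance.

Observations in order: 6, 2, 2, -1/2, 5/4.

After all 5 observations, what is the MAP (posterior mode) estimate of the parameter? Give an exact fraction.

obs 1: x=6 → posterior Inverse-Gamma(19/6, 79/4)
obs 2: x=2 → posterior Inverse-Gamma(11/3, 87/4)
obs 3: x=2 → posterior Inverse-Gamma(25/6, 95/4)
obs 4: x=-1/2 → posterior Inverse-Gamma(14/3, 191/8)
obs 5: x=5/4 → posterior Inverse-Gamma(31/6, 789/32)

2367/592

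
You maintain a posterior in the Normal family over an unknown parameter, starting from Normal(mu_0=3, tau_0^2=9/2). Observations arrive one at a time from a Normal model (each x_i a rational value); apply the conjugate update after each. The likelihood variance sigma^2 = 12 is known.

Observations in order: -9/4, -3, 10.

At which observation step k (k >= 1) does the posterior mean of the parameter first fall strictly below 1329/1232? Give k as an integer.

k = 2

obs 1: x=-9/4 → posterior Normal(69/44, 36/11)
obs 2: x=-3 → posterior Normal(33/56, 18/7)
obs 3: x=10 → posterior Normal(9/4, 36/17)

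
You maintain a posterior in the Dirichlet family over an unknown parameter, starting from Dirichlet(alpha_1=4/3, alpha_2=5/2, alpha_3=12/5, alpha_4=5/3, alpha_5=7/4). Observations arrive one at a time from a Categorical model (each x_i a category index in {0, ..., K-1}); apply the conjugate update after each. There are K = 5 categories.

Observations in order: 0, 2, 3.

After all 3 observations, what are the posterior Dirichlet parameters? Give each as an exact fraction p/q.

obs 1: x=0 → posterior Dirichlet(7/3, 5/2, 12/5, 5/3, 7/4)
obs 2: x=2 → posterior Dirichlet(7/3, 5/2, 17/5, 5/3, 7/4)
obs 3: x=3 → posterior Dirichlet(7/3, 5/2, 17/5, 8/3, 7/4)

alpha_1=7/3, alpha_2=5/2, alpha_3=17/5, alpha_4=8/3, alpha_5=7/4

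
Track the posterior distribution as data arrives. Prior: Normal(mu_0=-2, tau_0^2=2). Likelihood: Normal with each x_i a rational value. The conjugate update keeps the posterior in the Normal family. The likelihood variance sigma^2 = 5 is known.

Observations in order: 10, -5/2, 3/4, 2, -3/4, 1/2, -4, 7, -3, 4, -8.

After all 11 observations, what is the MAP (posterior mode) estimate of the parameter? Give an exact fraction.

2/27

obs 1: x=10 → posterior Normal(10/7, 10/7)
obs 2: x=-5/2 → posterior Normal(5/9, 10/9)
obs 3: x=3/4 → posterior Normal(13/22, 10/11)
obs 4: x=2 → posterior Normal(21/26, 10/13)
obs 5: x=-3/4 → posterior Normal(3/5, 2/3)
obs 6: x=1/2 → posterior Normal(10/17, 10/17)
obs 7: x=-4 → posterior Normal(2/19, 10/19)
obs 8: x=7 → posterior Normal(16/21, 10/21)
obs 9: x=-3 → posterior Normal(10/23, 10/23)
obs 10: x=4 → posterior Normal(18/25, 2/5)
obs 11: x=-8 → posterior Normal(2/27, 10/27)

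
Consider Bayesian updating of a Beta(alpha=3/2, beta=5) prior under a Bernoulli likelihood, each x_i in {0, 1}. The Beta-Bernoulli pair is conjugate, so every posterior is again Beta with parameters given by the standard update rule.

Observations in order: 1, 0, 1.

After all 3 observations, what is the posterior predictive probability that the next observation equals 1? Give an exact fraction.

obs 1: x=1 → posterior Beta(5/2, 5)
obs 2: x=0 → posterior Beta(5/2, 6)
obs 3: x=1 → posterior Beta(7/2, 6)

7/19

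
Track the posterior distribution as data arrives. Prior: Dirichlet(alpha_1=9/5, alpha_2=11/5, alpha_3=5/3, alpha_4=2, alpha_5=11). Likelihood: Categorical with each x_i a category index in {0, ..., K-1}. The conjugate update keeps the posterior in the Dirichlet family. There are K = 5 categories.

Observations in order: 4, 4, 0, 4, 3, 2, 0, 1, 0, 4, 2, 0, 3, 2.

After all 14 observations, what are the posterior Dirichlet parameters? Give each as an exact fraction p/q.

alpha_1=29/5, alpha_2=16/5, alpha_3=14/3, alpha_4=4, alpha_5=15

obs 1: x=4 → posterior Dirichlet(9/5, 11/5, 5/3, 2, 12)
obs 2: x=4 → posterior Dirichlet(9/5, 11/5, 5/3, 2, 13)
obs 3: x=0 → posterior Dirichlet(14/5, 11/5, 5/3, 2, 13)
obs 4: x=4 → posterior Dirichlet(14/5, 11/5, 5/3, 2, 14)
obs 5: x=3 → posterior Dirichlet(14/5, 11/5, 5/3, 3, 14)
obs 6: x=2 → posterior Dirichlet(14/5, 11/5, 8/3, 3, 14)
obs 7: x=0 → posterior Dirichlet(19/5, 11/5, 8/3, 3, 14)
obs 8: x=1 → posterior Dirichlet(19/5, 16/5, 8/3, 3, 14)
obs 9: x=0 → posterior Dirichlet(24/5, 16/5, 8/3, 3, 14)
obs 10: x=4 → posterior Dirichlet(24/5, 16/5, 8/3, 3, 15)
obs 11: x=2 → posterior Dirichlet(24/5, 16/5, 11/3, 3, 15)
obs 12: x=0 → posterior Dirichlet(29/5, 16/5, 11/3, 3, 15)
obs 13: x=3 → posterior Dirichlet(29/5, 16/5, 11/3, 4, 15)
obs 14: x=2 → posterior Dirichlet(29/5, 16/5, 14/3, 4, 15)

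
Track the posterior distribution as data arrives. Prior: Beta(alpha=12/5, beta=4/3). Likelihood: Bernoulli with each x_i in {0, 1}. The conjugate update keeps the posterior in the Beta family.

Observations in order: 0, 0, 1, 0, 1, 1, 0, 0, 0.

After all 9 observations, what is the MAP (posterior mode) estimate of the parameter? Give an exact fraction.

66/161

obs 1: x=0 → posterior Beta(12/5, 7/3)
obs 2: x=0 → posterior Beta(12/5, 10/3)
obs 3: x=1 → posterior Beta(17/5, 10/3)
obs 4: x=0 → posterior Beta(17/5, 13/3)
obs 5: x=1 → posterior Beta(22/5, 13/3)
obs 6: x=1 → posterior Beta(27/5, 13/3)
obs 7: x=0 → posterior Beta(27/5, 16/3)
obs 8: x=0 → posterior Beta(27/5, 19/3)
obs 9: x=0 → posterior Beta(27/5, 22/3)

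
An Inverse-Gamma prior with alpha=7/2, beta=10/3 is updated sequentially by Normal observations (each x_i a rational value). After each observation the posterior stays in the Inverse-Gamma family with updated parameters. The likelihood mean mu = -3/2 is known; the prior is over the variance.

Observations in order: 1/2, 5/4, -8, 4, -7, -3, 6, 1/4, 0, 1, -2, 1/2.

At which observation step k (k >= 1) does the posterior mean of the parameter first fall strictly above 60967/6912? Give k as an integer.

k = 4

obs 1: x=1/2 → posterior Inverse-Gamma(4, 16/3)
obs 2: x=5/4 → posterior Inverse-Gamma(9/2, 875/96)
obs 3: x=-8 → posterior Inverse-Gamma(5, 2903/96)
obs 4: x=4 → posterior Inverse-Gamma(11/2, 4355/96)
obs 5: x=-7 → posterior Inverse-Gamma(6, 5807/96)
obs 6: x=-3 → posterior Inverse-Gamma(13/2, 5915/96)
obs 7: x=6 → posterior Inverse-Gamma(7, 8615/96)
obs 8: x=1/4 → posterior Inverse-Gamma(15/2, 4381/48)
obs 9: x=0 → posterior Inverse-Gamma(8, 4435/48)
obs 10: x=1 → posterior Inverse-Gamma(17/2, 4585/48)
obs 11: x=-2 → posterior Inverse-Gamma(9, 4591/48)
obs 12: x=1/2 → posterior Inverse-Gamma(19/2, 4687/48)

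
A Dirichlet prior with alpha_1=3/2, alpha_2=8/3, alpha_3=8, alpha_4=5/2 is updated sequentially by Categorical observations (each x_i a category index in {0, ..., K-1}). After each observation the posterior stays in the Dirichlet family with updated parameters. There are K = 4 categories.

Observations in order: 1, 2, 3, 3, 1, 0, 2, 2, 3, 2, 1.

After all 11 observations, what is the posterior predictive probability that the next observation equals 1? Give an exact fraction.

obs 1: x=1 → posterior Dirichlet(3/2, 11/3, 8, 5/2)
obs 2: x=2 → posterior Dirichlet(3/2, 11/3, 9, 5/2)
obs 3: x=3 → posterior Dirichlet(3/2, 11/3, 9, 7/2)
obs 4: x=3 → posterior Dirichlet(3/2, 11/3, 9, 9/2)
obs 5: x=1 → posterior Dirichlet(3/2, 14/3, 9, 9/2)
obs 6: x=0 → posterior Dirichlet(5/2, 14/3, 9, 9/2)
obs 7: x=2 → posterior Dirichlet(5/2, 14/3, 10, 9/2)
obs 8: x=2 → posterior Dirichlet(5/2, 14/3, 11, 9/2)
obs 9: x=3 → posterior Dirichlet(5/2, 14/3, 11, 11/2)
obs 10: x=2 → posterior Dirichlet(5/2, 14/3, 12, 11/2)
obs 11: x=1 → posterior Dirichlet(5/2, 17/3, 12, 11/2)

17/77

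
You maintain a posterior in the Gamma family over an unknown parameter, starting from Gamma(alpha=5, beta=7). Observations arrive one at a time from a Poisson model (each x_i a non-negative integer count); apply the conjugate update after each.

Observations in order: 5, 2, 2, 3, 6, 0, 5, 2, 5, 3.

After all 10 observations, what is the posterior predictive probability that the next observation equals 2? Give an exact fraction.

obs 1: x=5 → posterior Gamma(10, 8)
obs 2: x=2 → posterior Gamma(12, 9)
obs 3: x=2 → posterior Gamma(14, 10)
obs 4: x=3 → posterior Gamma(17, 11)
obs 5: x=6 → posterior Gamma(23, 12)
obs 6: x=0 → posterior Gamma(23, 13)
obs 7: x=5 → posterior Gamma(28, 14)
obs 8: x=2 → posterior Gamma(30, 15)
obs 9: x=5 → posterior Gamma(35, 16)
obs 10: x=3 → posterior Gamma(38, 17)

14117440487594411704844113511744987042066614736023/54172508876344198303872107404894692150351381921792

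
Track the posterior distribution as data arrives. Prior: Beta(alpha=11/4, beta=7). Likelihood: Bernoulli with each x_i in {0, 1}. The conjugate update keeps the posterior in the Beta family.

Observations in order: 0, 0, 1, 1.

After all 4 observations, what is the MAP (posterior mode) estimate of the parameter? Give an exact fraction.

15/47

obs 1: x=0 → posterior Beta(11/4, 8)
obs 2: x=0 → posterior Beta(11/4, 9)
obs 3: x=1 → posterior Beta(15/4, 9)
obs 4: x=1 → posterior Beta(19/4, 9)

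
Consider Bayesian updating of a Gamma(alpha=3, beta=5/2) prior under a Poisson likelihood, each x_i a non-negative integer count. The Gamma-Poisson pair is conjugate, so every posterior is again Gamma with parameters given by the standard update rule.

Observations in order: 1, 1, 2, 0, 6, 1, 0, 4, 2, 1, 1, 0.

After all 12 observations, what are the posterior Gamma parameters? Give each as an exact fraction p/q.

obs 1: x=1 → posterior Gamma(4, 7/2)
obs 2: x=1 → posterior Gamma(5, 9/2)
obs 3: x=2 → posterior Gamma(7, 11/2)
obs 4: x=0 → posterior Gamma(7, 13/2)
obs 5: x=6 → posterior Gamma(13, 15/2)
obs 6: x=1 → posterior Gamma(14, 17/2)
obs 7: x=0 → posterior Gamma(14, 19/2)
obs 8: x=4 → posterior Gamma(18, 21/2)
obs 9: x=2 → posterior Gamma(20, 23/2)
obs 10: x=1 → posterior Gamma(21, 25/2)
obs 11: x=1 → posterior Gamma(22, 27/2)
obs 12: x=0 → posterior Gamma(22, 29/2)

alpha=22, beta=29/2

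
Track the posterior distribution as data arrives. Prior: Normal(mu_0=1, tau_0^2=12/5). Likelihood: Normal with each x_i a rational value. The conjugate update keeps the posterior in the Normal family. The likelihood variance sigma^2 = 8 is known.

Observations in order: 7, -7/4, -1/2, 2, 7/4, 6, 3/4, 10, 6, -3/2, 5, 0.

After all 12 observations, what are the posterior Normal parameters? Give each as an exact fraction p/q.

obs 1: x=7 → posterior Normal(31/13, 24/13)
obs 2: x=-7/4 → posterior Normal(103/64, 3/2)
obs 3: x=-1/2 → posterior Normal(97/76, 24/19)
obs 4: x=2 → posterior Normal(11/8, 12/11)
obs 5: x=7/4 → posterior Normal(71/50, 24/25)
obs 6: x=6 → posterior Normal(107/56, 6/7)
obs 7: x=3/4 → posterior Normal(223/124, 24/31)
obs 8: x=10 → posterior Normal(343/136, 12/17)
obs 9: x=6 → posterior Normal(415/148, 24/37)
obs 10: x=-3/2 → posterior Normal(397/160, 3/5)
obs 11: x=5 → posterior Normal(457/172, 24/43)
obs 12: x=0 → posterior Normal(457/184, 12/23)

mu_0=457/184, tau_0^2=12/23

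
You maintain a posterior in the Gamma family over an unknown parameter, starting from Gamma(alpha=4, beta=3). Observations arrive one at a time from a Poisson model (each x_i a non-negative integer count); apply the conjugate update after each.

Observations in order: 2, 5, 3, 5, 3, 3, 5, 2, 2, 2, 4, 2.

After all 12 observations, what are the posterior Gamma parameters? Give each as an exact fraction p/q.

obs 1: x=2 → posterior Gamma(6, 4)
obs 2: x=5 → posterior Gamma(11, 5)
obs 3: x=3 → posterior Gamma(14, 6)
obs 4: x=5 → posterior Gamma(19, 7)
obs 5: x=3 → posterior Gamma(22, 8)
obs 6: x=3 → posterior Gamma(25, 9)
obs 7: x=5 → posterior Gamma(30, 10)
obs 8: x=2 → posterior Gamma(32, 11)
obs 9: x=2 → posterior Gamma(34, 12)
obs 10: x=2 → posterior Gamma(36, 13)
obs 11: x=4 → posterior Gamma(40, 14)
obs 12: x=2 → posterior Gamma(42, 15)

alpha=42, beta=15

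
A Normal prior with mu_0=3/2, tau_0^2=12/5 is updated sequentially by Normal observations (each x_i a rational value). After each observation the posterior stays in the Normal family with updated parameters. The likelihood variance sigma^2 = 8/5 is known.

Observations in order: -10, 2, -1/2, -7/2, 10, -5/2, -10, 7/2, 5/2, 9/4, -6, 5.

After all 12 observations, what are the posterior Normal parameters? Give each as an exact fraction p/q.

obs 1: x=-10 → posterior Normal(-27/5, 24/25)
obs 2: x=2 → posterior Normal(-21/8, 3/5)
obs 3: x=-1/2 → posterior Normal(-45/22, 24/55)
obs 4: x=-7/2 → posterior Normal(-33/14, 12/35)
obs 5: x=10 → posterior Normal(-3/17, 24/85)
obs 6: x=-5/2 → posterior Normal(-21/40, 6/25)
obs 7: x=-10 → posterior Normal(-81/46, 24/115)
obs 8: x=7/2 → posterior Normal(-15/13, 12/65)
obs 9: x=5/2 → posterior Normal(-45/58, 24/145)
obs 10: x=9/4 → posterior Normal(-63/128, 3/20)
obs 11: x=-6 → posterior Normal(-27/28, 24/175)
obs 12: x=5 → posterior Normal(-75/152, 12/95)

mu_0=-75/152, tau_0^2=12/95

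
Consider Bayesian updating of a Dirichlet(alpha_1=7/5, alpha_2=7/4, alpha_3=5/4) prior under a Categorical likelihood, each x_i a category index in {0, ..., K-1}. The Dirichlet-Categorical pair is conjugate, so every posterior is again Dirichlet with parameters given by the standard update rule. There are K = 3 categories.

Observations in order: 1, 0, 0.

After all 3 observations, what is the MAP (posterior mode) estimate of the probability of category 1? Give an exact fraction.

obs 1: x=1 → posterior Dirichlet(7/5, 11/4, 5/4)
obs 2: x=0 → posterior Dirichlet(12/5, 11/4, 5/4)
obs 3: x=0 → posterior Dirichlet(17/5, 11/4, 5/4)

35/88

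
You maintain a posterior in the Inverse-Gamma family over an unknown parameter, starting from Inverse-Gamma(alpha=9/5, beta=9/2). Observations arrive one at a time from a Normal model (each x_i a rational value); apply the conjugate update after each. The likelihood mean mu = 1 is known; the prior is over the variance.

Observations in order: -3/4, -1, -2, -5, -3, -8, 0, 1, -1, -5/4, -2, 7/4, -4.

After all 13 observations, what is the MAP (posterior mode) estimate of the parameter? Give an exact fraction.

obs 1: x=-3/4 → posterior Inverse-Gamma(23/10, 193/32)
obs 2: x=-1 → posterior Inverse-Gamma(14/5, 257/32)
obs 3: x=-2 → posterior Inverse-Gamma(33/10, 401/32)
obs 4: x=-5 → posterior Inverse-Gamma(19/5, 977/32)
obs 5: x=-3 → posterior Inverse-Gamma(43/10, 1233/32)
obs 6: x=-8 → posterior Inverse-Gamma(24/5, 2529/32)
obs 7: x=0 → posterior Inverse-Gamma(53/10, 2545/32)
obs 8: x=1 → posterior Inverse-Gamma(29/5, 2545/32)
obs 9: x=-1 → posterior Inverse-Gamma(63/10, 2609/32)
obs 10: x=-5/4 → posterior Inverse-Gamma(34/5, 1345/16)
obs 11: x=-2 → posterior Inverse-Gamma(73/10, 1417/16)
obs 12: x=7/4 → posterior Inverse-Gamma(39/5, 2843/32)
obs 13: x=-4 → posterior Inverse-Gamma(83/10, 3243/32)

5405/496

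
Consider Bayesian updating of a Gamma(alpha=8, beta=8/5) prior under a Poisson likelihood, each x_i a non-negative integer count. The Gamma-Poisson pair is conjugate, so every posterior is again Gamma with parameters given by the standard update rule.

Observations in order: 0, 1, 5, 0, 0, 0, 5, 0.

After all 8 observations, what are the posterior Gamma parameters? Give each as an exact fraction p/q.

obs 1: x=0 → posterior Gamma(8, 13/5)
obs 2: x=1 → posterior Gamma(9, 18/5)
obs 3: x=5 → posterior Gamma(14, 23/5)
obs 4: x=0 → posterior Gamma(14, 28/5)
obs 5: x=0 → posterior Gamma(14, 33/5)
obs 6: x=0 → posterior Gamma(14, 38/5)
obs 7: x=5 → posterior Gamma(19, 43/5)
obs 8: x=0 → posterior Gamma(19, 48/5)

alpha=19, beta=48/5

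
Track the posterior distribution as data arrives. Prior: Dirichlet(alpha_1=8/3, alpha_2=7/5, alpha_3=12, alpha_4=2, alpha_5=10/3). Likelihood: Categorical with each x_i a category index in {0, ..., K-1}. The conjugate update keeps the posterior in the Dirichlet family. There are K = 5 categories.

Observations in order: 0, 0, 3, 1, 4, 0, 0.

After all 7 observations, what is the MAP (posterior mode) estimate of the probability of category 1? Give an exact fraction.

obs 1: x=0 → posterior Dirichlet(11/3, 7/5, 12, 2, 10/3)
obs 2: x=0 → posterior Dirichlet(14/3, 7/5, 12, 2, 10/3)
obs 3: x=3 → posterior Dirichlet(14/3, 7/5, 12, 3, 10/3)
obs 4: x=1 → posterior Dirichlet(14/3, 12/5, 12, 3, 10/3)
obs 5: x=4 → posterior Dirichlet(14/3, 12/5, 12, 3, 13/3)
obs 6: x=0 → posterior Dirichlet(17/3, 12/5, 12, 3, 13/3)
obs 7: x=0 → posterior Dirichlet(20/3, 12/5, 12, 3, 13/3)

7/117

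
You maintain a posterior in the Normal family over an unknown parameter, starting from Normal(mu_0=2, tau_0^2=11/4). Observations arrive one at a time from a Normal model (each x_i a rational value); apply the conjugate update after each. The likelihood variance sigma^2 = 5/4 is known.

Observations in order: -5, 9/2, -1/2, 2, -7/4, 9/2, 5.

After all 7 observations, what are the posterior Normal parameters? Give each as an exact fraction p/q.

obs 1: x=-5 → posterior Normal(-45/16, 55/64)
obs 2: x=9/2 → posterior Normal(1/6, 55/108)
obs 3: x=-1/2 → posterior Normal(-1/38, 55/152)
obs 4: x=2 → posterior Normal(3/7, 55/196)
obs 5: x=-7/4 → posterior Normal(7/240, 11/48)
obs 6: x=9/2 → posterior Normal(205/284, 55/284)
obs 7: x=5 → posterior Normal(425/328, 55/328)

mu_0=425/328, tau_0^2=55/328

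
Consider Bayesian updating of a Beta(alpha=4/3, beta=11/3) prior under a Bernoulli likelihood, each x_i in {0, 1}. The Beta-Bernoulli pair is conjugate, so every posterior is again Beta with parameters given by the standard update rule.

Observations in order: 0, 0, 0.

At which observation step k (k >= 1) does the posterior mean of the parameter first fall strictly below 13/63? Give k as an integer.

obs 1: x=0 → posterior Beta(4/3, 14/3)
obs 2: x=0 → posterior Beta(4/3, 17/3)
obs 3: x=0 → posterior Beta(4/3, 20/3)

k = 2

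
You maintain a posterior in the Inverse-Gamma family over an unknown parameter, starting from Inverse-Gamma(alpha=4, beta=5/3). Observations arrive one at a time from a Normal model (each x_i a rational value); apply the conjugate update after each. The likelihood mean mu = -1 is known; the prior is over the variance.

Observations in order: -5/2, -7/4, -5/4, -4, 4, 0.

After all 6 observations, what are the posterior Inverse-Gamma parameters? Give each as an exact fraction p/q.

alpha=7, beta=989/48

obs 1: x=-5/2 → posterior Inverse-Gamma(9/2, 67/24)
obs 2: x=-7/4 → posterior Inverse-Gamma(5, 295/96)
obs 3: x=-5/4 → posterior Inverse-Gamma(11/2, 149/48)
obs 4: x=-4 → posterior Inverse-Gamma(6, 365/48)
obs 5: x=4 → posterior Inverse-Gamma(13/2, 965/48)
obs 6: x=0 → posterior Inverse-Gamma(7, 989/48)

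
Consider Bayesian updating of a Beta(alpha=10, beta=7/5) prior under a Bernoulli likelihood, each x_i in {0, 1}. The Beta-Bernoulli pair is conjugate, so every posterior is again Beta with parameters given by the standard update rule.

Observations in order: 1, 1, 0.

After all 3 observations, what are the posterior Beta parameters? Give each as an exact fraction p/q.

alpha=12, beta=12/5

obs 1: x=1 → posterior Beta(11, 7/5)
obs 2: x=1 → posterior Beta(12, 7/5)
obs 3: x=0 → posterior Beta(12, 12/5)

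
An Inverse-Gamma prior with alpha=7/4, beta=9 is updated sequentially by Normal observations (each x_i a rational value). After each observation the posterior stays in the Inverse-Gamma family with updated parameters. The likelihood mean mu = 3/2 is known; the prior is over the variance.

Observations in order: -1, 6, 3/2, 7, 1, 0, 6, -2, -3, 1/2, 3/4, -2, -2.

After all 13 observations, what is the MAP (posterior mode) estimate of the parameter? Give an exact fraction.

2497/296

obs 1: x=-1 → posterior Inverse-Gamma(9/4, 97/8)
obs 2: x=6 → posterior Inverse-Gamma(11/4, 89/4)
obs 3: x=3/2 → posterior Inverse-Gamma(13/4, 89/4)
obs 4: x=7 → posterior Inverse-Gamma(15/4, 299/8)
obs 5: x=1 → posterior Inverse-Gamma(17/4, 75/2)
obs 6: x=0 → posterior Inverse-Gamma(19/4, 309/8)
obs 7: x=6 → posterior Inverse-Gamma(21/4, 195/4)
obs 8: x=-2 → posterior Inverse-Gamma(23/4, 439/8)
obs 9: x=-3 → posterior Inverse-Gamma(25/4, 65)
obs 10: x=1/2 → posterior Inverse-Gamma(27/4, 131/2)
obs 11: x=3/4 → posterior Inverse-Gamma(29/4, 2105/32)
obs 12: x=-2 → posterior Inverse-Gamma(31/4, 2301/32)
obs 13: x=-2 → posterior Inverse-Gamma(33/4, 2497/32)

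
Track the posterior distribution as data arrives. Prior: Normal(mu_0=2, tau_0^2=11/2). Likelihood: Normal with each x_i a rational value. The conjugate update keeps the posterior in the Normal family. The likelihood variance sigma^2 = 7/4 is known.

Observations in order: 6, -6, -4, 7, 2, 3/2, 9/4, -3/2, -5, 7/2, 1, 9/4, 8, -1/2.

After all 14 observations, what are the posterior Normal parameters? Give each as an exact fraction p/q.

obs 1: x=6 → posterior Normal(146/29, 77/58)
obs 2: x=-6 → posterior Normal(14/51, 77/102)
obs 3: x=-4 → posterior Normal(-74/73, 77/146)
obs 4: x=7 → posterior Normal(16/19, 77/190)
obs 5: x=2 → posterior Normal(124/117, 77/234)
obs 6: x=3/2 → posterior Normal(157/139, 77/278)
obs 7: x=9/4 → posterior Normal(59/46, 11/46)
obs 8: x=-3/2 → posterior Normal(347/366, 77/366)
obs 9: x=-5 → posterior Normal(127/410, 77/410)
obs 10: x=7/2 → posterior Normal(281/454, 77/454)
obs 11: x=1 → posterior Normal(325/498, 77/498)
obs 12: x=9/4 → posterior Normal(212/271, 77/542)
obs 13: x=8 → posterior Normal(388/293, 77/586)
obs 14: x=-1/2 → posterior Normal(377/315, 11/90)

mu_0=377/315, tau_0^2=11/90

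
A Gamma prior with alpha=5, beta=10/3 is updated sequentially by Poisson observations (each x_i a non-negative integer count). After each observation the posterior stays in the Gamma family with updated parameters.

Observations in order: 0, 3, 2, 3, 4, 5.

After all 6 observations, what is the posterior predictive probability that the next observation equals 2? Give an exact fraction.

obs 1: x=0 → posterior Gamma(5, 13/3)
obs 2: x=3 → posterior Gamma(8, 16/3)
obs 3: x=2 → posterior Gamma(10, 19/3)
obs 4: x=3 → posterior Gamma(13, 22/3)
obs 5: x=4 → posterior Gamma(17, 25/3)
obs 6: x=5 → posterior Gamma(22, 28/3)

156617295476602771742172472166842368/620412660965527688188300451573157121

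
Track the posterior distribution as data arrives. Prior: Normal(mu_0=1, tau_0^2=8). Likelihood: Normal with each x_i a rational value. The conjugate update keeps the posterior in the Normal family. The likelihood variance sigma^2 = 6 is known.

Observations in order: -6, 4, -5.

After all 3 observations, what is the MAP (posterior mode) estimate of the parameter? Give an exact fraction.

-5/3

obs 1: x=-6 → posterior Normal(-3, 24/7)
obs 2: x=4 → posterior Normal(-5/11, 24/11)
obs 3: x=-5 → posterior Normal(-5/3, 8/5)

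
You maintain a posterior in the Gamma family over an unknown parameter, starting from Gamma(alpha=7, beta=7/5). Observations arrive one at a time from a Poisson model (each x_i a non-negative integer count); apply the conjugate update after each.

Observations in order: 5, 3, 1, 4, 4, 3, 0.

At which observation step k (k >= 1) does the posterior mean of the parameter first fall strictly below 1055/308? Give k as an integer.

k = 7

obs 1: x=5 → posterior Gamma(12, 12/5)
obs 2: x=3 → posterior Gamma(15, 17/5)
obs 3: x=1 → posterior Gamma(16, 22/5)
obs 4: x=4 → posterior Gamma(20, 27/5)
obs 5: x=4 → posterior Gamma(24, 32/5)
obs 6: x=3 → posterior Gamma(27, 37/5)
obs 7: x=0 → posterior Gamma(27, 42/5)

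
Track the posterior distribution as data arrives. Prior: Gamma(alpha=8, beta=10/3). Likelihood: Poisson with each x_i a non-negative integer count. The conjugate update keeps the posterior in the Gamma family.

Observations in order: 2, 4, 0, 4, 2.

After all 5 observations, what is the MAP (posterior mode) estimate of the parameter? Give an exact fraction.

57/25

obs 1: x=2 → posterior Gamma(10, 13/3)
obs 2: x=4 → posterior Gamma(14, 16/3)
obs 3: x=0 → posterior Gamma(14, 19/3)
obs 4: x=4 → posterior Gamma(18, 22/3)
obs 5: x=2 → posterior Gamma(20, 25/3)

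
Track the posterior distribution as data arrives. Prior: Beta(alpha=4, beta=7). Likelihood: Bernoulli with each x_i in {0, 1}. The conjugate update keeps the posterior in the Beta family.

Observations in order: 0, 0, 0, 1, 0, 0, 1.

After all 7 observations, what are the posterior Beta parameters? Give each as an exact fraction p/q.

alpha=6, beta=12

obs 1: x=0 → posterior Beta(4, 8)
obs 2: x=0 → posterior Beta(4, 9)
obs 3: x=0 → posterior Beta(4, 10)
obs 4: x=1 → posterior Beta(5, 10)
obs 5: x=0 → posterior Beta(5, 11)
obs 6: x=0 → posterior Beta(5, 12)
obs 7: x=1 → posterior Beta(6, 12)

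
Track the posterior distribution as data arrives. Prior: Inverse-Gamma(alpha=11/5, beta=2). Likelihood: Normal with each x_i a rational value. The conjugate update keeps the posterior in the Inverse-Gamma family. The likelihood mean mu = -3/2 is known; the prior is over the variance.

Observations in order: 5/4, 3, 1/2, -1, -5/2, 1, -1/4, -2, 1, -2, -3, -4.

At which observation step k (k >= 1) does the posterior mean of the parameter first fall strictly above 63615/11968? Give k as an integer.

obs 1: x=5/4 → posterior Inverse-Gamma(27/10, 185/32)
obs 2: x=3 → posterior Inverse-Gamma(16/5, 509/32)
obs 3: x=1/2 → posterior Inverse-Gamma(37/10, 573/32)
obs 4: x=-1 → posterior Inverse-Gamma(21/5, 577/32)
obs 5: x=-5/2 → posterior Inverse-Gamma(47/10, 593/32)
obs 6: x=1 → posterior Inverse-Gamma(26/5, 693/32)
obs 7: x=-1/4 → posterior Inverse-Gamma(57/10, 359/16)
obs 8: x=-2 → posterior Inverse-Gamma(31/5, 361/16)
obs 9: x=1 → posterior Inverse-Gamma(67/10, 411/16)
obs 10: x=-2 → posterior Inverse-Gamma(36/5, 413/16)
obs 11: x=-3 → posterior Inverse-Gamma(77/10, 431/16)
obs 12: x=-4 → posterior Inverse-Gamma(41/5, 481/16)

k = 2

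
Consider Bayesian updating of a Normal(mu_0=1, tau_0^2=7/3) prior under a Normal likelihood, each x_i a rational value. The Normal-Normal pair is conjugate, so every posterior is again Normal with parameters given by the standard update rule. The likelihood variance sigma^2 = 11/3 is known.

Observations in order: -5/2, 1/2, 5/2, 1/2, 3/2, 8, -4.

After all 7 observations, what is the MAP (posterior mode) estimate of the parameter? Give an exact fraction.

obs 1: x=-5/2 → posterior Normal(-13/36, 77/54)
obs 2: x=1/2 → posterior Normal(-3/25, 77/75)
obs 3: x=5/2 → posterior Normal(29/64, 77/96)
obs 4: x=1/2 → posterior Normal(6/13, 77/117)
obs 5: x=3/2 → posterior Normal(57/92, 77/138)
obs 6: x=8 → posterior Normal(169/106, 77/159)
obs 7: x=-4 → posterior Normal(113/120, 77/180)

113/120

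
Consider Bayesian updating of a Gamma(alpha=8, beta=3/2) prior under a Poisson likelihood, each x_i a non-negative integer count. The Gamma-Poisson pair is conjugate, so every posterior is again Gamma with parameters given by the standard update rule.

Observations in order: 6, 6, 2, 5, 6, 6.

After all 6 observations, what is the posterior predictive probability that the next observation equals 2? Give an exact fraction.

obs 1: x=6 → posterior Gamma(14, 5/2)
obs 2: x=6 → posterior Gamma(20, 7/2)
obs 3: x=2 → posterior Gamma(22, 9/2)
obs 4: x=5 → posterior Gamma(27, 11/2)
obs 5: x=6 → posterior Gamma(33, 13/2)
obs 6: x=6 → posterior Gamma(39, 15/2)

22999251227555225255928235128521919250488281250000/280805607755268602048174614102036928492604365174417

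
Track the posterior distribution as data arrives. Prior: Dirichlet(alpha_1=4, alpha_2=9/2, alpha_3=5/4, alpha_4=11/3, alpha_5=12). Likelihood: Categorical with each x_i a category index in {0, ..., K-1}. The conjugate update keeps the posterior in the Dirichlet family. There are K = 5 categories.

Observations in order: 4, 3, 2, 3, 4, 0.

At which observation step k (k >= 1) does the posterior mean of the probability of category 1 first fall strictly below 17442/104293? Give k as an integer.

k = 2

obs 1: x=4 → posterior Dirichlet(4, 9/2, 5/4, 11/3, 13)
obs 2: x=3 → posterior Dirichlet(4, 9/2, 5/4, 14/3, 13)
obs 3: x=2 → posterior Dirichlet(4, 9/2, 9/4, 14/3, 13)
obs 4: x=3 → posterior Dirichlet(4, 9/2, 9/4, 17/3, 13)
obs 5: x=4 → posterior Dirichlet(4, 9/2, 9/4, 17/3, 14)
obs 6: x=0 → posterior Dirichlet(5, 9/2, 9/4, 17/3, 14)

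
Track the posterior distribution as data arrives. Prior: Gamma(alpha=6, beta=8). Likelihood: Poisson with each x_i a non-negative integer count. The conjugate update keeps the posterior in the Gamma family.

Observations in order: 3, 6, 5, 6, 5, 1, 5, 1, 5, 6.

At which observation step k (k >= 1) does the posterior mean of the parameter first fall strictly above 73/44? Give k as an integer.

obs 1: x=3 → posterior Gamma(9, 9)
obs 2: x=6 → posterior Gamma(15, 10)
obs 3: x=5 → posterior Gamma(20, 11)
obs 4: x=6 → posterior Gamma(26, 12)
obs 5: x=5 → posterior Gamma(31, 13)
obs 6: x=1 → posterior Gamma(32, 14)
obs 7: x=5 → posterior Gamma(37, 15)
obs 8: x=1 → posterior Gamma(38, 16)
obs 9: x=5 → posterior Gamma(43, 17)
obs 10: x=6 → posterior Gamma(49, 18)

k = 3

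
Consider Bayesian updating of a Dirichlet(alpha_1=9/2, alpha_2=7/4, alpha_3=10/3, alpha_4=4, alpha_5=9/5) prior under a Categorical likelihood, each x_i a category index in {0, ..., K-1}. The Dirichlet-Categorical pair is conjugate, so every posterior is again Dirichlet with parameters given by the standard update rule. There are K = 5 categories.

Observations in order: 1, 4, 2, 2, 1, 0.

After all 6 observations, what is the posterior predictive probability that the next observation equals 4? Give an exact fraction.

168/1283

obs 1: x=1 → posterior Dirichlet(9/2, 11/4, 10/3, 4, 9/5)
obs 2: x=4 → posterior Dirichlet(9/2, 11/4, 10/3, 4, 14/5)
obs 3: x=2 → posterior Dirichlet(9/2, 11/4, 13/3, 4, 14/5)
obs 4: x=2 → posterior Dirichlet(9/2, 11/4, 16/3, 4, 14/5)
obs 5: x=1 → posterior Dirichlet(9/2, 15/4, 16/3, 4, 14/5)
obs 6: x=0 → posterior Dirichlet(11/2, 15/4, 16/3, 4, 14/5)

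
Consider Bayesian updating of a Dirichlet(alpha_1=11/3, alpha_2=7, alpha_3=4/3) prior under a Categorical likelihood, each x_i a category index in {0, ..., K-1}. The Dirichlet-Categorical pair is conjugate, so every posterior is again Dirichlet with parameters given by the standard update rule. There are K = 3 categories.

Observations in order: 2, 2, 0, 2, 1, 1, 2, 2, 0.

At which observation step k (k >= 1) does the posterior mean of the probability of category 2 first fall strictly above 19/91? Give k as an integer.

k = 2

obs 1: x=2 → posterior Dirichlet(11/3, 7, 7/3)
obs 2: x=2 → posterior Dirichlet(11/3, 7, 10/3)
obs 3: x=0 → posterior Dirichlet(14/3, 7, 10/3)
obs 4: x=2 → posterior Dirichlet(14/3, 7, 13/3)
obs 5: x=1 → posterior Dirichlet(14/3, 8, 13/3)
obs 6: x=1 → posterior Dirichlet(14/3, 9, 13/3)
obs 7: x=2 → posterior Dirichlet(14/3, 9, 16/3)
obs 8: x=2 → posterior Dirichlet(14/3, 9, 19/3)
obs 9: x=0 → posterior Dirichlet(17/3, 9, 19/3)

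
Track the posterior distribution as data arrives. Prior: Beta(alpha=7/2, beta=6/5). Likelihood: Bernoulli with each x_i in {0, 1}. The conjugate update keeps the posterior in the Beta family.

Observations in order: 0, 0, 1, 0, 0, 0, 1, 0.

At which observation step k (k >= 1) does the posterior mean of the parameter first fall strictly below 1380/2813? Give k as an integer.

k = 5

obs 1: x=0 → posterior Beta(7/2, 11/5)
obs 2: x=0 → posterior Beta(7/2, 16/5)
obs 3: x=1 → posterior Beta(9/2, 16/5)
obs 4: x=0 → posterior Beta(9/2, 21/5)
obs 5: x=0 → posterior Beta(9/2, 26/5)
obs 6: x=0 → posterior Beta(9/2, 31/5)
obs 7: x=1 → posterior Beta(11/2, 31/5)
obs 8: x=0 → posterior Beta(11/2, 36/5)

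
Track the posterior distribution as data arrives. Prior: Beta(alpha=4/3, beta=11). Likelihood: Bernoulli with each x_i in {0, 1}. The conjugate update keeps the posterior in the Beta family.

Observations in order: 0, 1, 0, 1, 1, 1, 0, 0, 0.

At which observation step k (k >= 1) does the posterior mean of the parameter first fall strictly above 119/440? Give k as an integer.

obs 1: x=0 → posterior Beta(4/3, 12)
obs 2: x=1 → posterior Beta(7/3, 12)
obs 3: x=0 → posterior Beta(7/3, 13)
obs 4: x=1 → posterior Beta(10/3, 13)
obs 5: x=1 → posterior Beta(13/3, 13)
obs 6: x=1 → posterior Beta(16/3, 13)
obs 7: x=0 → posterior Beta(16/3, 14)
obs 8: x=0 → posterior Beta(16/3, 15)
obs 9: x=0 → posterior Beta(16/3, 16)

k = 6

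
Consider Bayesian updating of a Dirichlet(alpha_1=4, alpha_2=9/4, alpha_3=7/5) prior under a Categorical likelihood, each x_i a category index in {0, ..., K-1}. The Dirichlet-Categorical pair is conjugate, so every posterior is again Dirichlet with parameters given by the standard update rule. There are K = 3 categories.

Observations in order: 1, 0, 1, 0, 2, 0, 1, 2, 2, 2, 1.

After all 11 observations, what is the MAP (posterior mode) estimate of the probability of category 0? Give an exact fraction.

obs 1: x=1 → posterior Dirichlet(4, 13/4, 7/5)
obs 2: x=0 → posterior Dirichlet(5, 13/4, 7/5)
obs 3: x=1 → posterior Dirichlet(5, 17/4, 7/5)
obs 4: x=0 → posterior Dirichlet(6, 17/4, 7/5)
obs 5: x=2 → posterior Dirichlet(6, 17/4, 12/5)
obs 6: x=0 → posterior Dirichlet(7, 17/4, 12/5)
obs 7: x=1 → posterior Dirichlet(7, 21/4, 12/5)
obs 8: x=2 → posterior Dirichlet(7, 21/4, 17/5)
obs 9: x=2 → posterior Dirichlet(7, 21/4, 22/5)
obs 10: x=2 → posterior Dirichlet(7, 21/4, 27/5)
obs 11: x=1 → posterior Dirichlet(7, 25/4, 27/5)

120/313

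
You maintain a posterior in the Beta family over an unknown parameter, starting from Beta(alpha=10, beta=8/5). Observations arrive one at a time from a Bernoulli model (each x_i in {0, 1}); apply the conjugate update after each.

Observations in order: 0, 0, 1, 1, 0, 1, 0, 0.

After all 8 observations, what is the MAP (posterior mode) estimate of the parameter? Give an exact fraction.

obs 1: x=0 → posterior Beta(10, 13/5)
obs 2: x=0 → posterior Beta(10, 18/5)
obs 3: x=1 → posterior Beta(11, 18/5)
obs 4: x=1 → posterior Beta(12, 18/5)
obs 5: x=0 → posterior Beta(12, 23/5)
obs 6: x=1 → posterior Beta(13, 23/5)
obs 7: x=0 → posterior Beta(13, 28/5)
obs 8: x=0 → posterior Beta(13, 33/5)

15/22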